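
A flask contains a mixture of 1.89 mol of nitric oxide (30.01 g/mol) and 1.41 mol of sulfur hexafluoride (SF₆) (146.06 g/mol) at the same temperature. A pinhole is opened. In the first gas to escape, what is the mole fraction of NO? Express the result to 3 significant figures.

0.747

Effusion rate of each component ∝ n_i/√M_i (partial pressure × 1/√M).
x_NO(eff) = (n_NO/√M_NO) / (n_NO/√M_NO + n_SF₆/√M_SF₆)
= (1.89/√30.01) / (1.89/√30.01 + 1.41/√146.06) = 0.3450/(0.3450 + 0.1167) = 0.747.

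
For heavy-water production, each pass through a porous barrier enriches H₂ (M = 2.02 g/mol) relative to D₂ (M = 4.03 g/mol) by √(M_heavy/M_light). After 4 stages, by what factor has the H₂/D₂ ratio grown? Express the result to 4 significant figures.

3.980

Each stage multiplies the ratio by α = √(4.03/2.02), so after 4 stages the overall factor is α^4 = (4.03/2.02)^(4/2).
= 1.99505^2 = 3.980.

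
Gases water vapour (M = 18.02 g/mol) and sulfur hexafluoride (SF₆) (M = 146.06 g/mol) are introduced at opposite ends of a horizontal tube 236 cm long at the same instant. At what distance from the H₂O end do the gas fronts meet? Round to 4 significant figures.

In equal time, each gas travels a distance ∝ its rate ∝ 1/√M, so d_H₂O/d_SF₆ = √(M_SF₆/M_H₂O) = √(146.06/18.02) = 2.847.
With d_H₂O + d_SF₆ = 236 cm, d_SF₆ = 236/(1 + 2.847) = 61.35 cm.
d_H₂O = 236 − 61.35 = 174.7 cm.

174.7 cm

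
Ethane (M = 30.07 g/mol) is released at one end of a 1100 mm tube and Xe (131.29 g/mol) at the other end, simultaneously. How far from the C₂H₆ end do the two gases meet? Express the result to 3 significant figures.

Distances travelled in equal time are proportional to diffusion rates, so d_C₂H₆/d_Xe = √(M_Xe/M_C₂H₆) = √(131.29/30.07) = 2.090.
With d_C₂H₆ + d_Xe = 1100 mm, d_Xe = 1100/(1 + 2.090) = 356.0 mm.
d_C₂H₆ = 1100 − 356.0 = 744 mm.

744 mm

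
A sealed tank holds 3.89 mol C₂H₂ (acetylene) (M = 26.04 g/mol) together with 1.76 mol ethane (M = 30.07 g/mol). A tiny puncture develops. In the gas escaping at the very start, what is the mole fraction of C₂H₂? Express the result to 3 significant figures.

Effusion rate of each component ∝ n_i/√M_i (partial pressure × 1/√M).
So x_C₂H₂ in the escaping gas = (n_C₂H₂/√M_C₂H₂) / Σ(n_i/√M_i)
= (3.89/√26.04) / (3.89/√26.04 + 1.76/√30.07) = 0.7623/(0.7623 + 0.3210) = 0.704.

0.704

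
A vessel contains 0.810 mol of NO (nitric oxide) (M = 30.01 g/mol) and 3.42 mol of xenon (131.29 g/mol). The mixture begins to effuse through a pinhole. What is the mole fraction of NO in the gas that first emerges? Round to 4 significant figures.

The effusion rate of species i is ∝ p_i/√M_i ∝ n_i/√M_i.
Mole fraction of NO in the effusate = (n_NO/√M_NO) / (n_NO/√M_NO + n_Xe/√M_Xe)
= (0.810/√30.01) / (0.810/√30.01 + 3.42/√131.29) = 0.1479/(0.1479 + 0.2985) = 0.3313.

0.3313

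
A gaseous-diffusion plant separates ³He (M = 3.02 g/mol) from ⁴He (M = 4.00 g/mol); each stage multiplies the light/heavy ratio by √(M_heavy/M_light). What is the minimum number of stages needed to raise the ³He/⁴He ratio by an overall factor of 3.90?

10

Single-stage factor α = √(4.00/3.02), so ln α = ½ ln(1.32450) = 0.1405.
Need α^N ≥ 3.90 ⇒ N ≥ ln(3.90) / ln α = 1.361 / 0.1405 = 9.69.
So at least 10 stages are needed.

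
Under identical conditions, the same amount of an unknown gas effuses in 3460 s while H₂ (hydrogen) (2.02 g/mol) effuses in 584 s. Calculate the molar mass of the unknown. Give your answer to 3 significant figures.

70.9 g/mol

By Graham's law, t_X/t_H₂ = √(M_X/M_H₂).
3460/584 = 5.925 = √(M_X/2.02)
M_X = 2.02 × 5.925² = 2.02 × 35.10 = 70.9 g/mol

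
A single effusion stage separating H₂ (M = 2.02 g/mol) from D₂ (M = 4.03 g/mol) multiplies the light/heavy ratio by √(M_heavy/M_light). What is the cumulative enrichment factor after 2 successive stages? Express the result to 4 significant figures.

1.995

The single-stage factor is √(M_heavy/M_light), so 2 stages give [√(4.03/2.02)]^2 = (4.03/2.02)^(2/2).
= 1.99505^1 = 1.995.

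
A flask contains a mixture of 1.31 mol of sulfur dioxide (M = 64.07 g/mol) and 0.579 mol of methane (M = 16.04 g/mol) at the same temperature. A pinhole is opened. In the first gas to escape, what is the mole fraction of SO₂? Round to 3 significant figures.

0.531

Effusion rate of each component ∝ n_i/√M_i (partial pressure × 1/√M).
So x_SO₂ in the escaping gas = (n_SO₂/√M_SO₂) / Σ(n_i/√M_i)
= (1.31/√64.07) / (1.31/√64.07 + 0.579/√16.04) = 0.1637/(0.1637 + 0.1446) = 0.531.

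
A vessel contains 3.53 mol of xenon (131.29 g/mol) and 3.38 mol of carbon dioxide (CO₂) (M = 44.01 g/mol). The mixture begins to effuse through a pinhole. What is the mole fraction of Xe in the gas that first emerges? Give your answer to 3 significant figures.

The effusion rate of species i is ∝ p_i/√M_i ∝ n_i/√M_i.
Mole fraction of Xe in the effusate = (n_Xe/√M_Xe) / (n_Xe/√M_Xe + n_CO₂/√M_CO₂)
= (3.53/√131.29) / (3.53/√131.29 + 3.38/√44.01) = 0.3081/(0.3081 + 0.5095) = 0.377.

0.377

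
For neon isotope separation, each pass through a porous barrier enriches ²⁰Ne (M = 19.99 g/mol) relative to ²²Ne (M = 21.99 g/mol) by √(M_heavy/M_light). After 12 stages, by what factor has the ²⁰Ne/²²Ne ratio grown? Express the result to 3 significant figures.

1.77

Overall factor = α^12 with α = √(21.99/19.99), i.e. (21.99/19.99)^(12/2).
= 1.10005^6 = 1.77.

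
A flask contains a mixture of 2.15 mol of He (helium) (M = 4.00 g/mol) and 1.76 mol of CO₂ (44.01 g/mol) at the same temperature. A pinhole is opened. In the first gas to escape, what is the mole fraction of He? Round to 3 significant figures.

The effusion rate of species i is ∝ p_i/√M_i ∝ n_i/√M_i.
So x_He in the escaping gas = (n_He/√M_He) / Σ(n_i/√M_i)
= (2.15/√4.00) / (2.15/√4.00 + 1.76/√44.01) = 1.075/(1.075 + 0.2653) = 0.802.

0.802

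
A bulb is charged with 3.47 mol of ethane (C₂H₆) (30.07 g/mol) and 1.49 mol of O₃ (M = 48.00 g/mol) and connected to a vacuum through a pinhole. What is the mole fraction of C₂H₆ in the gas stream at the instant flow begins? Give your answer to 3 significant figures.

0.746

The effusion rate of species i is ∝ p_i/√M_i ∝ n_i/√M_i.
x_C₂H₆(eff) = (n_C₂H₆/√M_C₂H₆) / (n_C₂H₆/√M_C₂H₆ + n_O₃/√M_O₃)
= (3.47/√30.07) / (3.47/√30.07 + 1.49/√48.00) = 0.6328/(0.6328 + 0.2151) = 0.746.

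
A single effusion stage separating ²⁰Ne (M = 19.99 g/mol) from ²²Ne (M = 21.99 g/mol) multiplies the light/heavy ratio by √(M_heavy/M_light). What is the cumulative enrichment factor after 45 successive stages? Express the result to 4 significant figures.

After 45 stages the ratio has grown by (√(21.99/19.99))^45 = (21.99/19.99)^(45/2).
= 1.10005^(45/2) = 8.546.

8.546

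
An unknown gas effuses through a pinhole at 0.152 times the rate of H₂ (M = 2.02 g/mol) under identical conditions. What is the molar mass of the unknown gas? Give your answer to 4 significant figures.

By Graham's law, rate_X/rate_H₂ = √(M_H₂/M_X).
0.152 = √(2.02/M_X)
M_X = 2.02 / 0.152² = 2.02 / 0.02310 = 87.43 g/mol

87.43 g/mol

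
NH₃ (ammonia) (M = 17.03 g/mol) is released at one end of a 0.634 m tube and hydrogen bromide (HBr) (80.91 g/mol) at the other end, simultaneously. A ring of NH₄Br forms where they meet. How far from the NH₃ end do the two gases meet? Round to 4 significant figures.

In equal time, each gas travels a distance ∝ its rate ∝ 1/√M, so d_NH₃/d_HBr = √(M_HBr/M_NH₃) = √(80.91/17.03) = 2.180.
With d_NH₃ + d_HBr = 0.634 m, d_HBr = 0.634/(1 + 2.180) = 0.1994 m.
d_NH₃ = 0.634 − 0.1994 = 0.4346 m.

0.4346 m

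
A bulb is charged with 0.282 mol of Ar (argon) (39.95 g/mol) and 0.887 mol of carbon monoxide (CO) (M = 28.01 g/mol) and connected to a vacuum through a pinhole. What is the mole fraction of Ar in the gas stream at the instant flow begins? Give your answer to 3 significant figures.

0.210

The effusion rate of species i is ∝ p_i/√M_i ∝ n_i/√M_i.
So x_Ar in the escaping gas = (n_Ar/√M_Ar) / Σ(n_i/√M_i)
= (0.282/√39.95) / (0.282/√39.95 + 0.887/√28.01) = 0.04462/(0.04462 + 0.1676) = 0.210.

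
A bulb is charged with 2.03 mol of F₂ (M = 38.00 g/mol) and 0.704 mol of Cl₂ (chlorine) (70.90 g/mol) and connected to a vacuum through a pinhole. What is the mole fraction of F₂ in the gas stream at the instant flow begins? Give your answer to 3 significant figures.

Effusion rate of each component ∝ n_i/√M_i (partial pressure × 1/√M).
x_F₂(eff) = (n_F₂/√M_F₂) / (n_F₂/√M_F₂ + n_Cl₂/√M_Cl₂)
= (2.03/√38.00) / (2.03/√38.00 + 0.704/√70.90) = 0.3293/(0.3293 + 0.08361) = 0.798.

0.798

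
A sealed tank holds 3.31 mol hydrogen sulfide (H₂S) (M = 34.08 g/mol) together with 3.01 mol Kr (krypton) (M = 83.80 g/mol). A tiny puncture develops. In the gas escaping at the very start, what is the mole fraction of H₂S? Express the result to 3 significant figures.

0.633

Each component's effusion rate ∝ (its partial pressure)·(1/√M) ∝ n_i/√M_i.
So x_H₂S in the escaping gas = (n_H₂S/√M_H₂S) / Σ(n_i/√M_i)
= (3.31/√34.08) / (3.31/√34.08 + 3.01/√83.80) = 0.5670/(0.5670 + 0.3288) = 0.633.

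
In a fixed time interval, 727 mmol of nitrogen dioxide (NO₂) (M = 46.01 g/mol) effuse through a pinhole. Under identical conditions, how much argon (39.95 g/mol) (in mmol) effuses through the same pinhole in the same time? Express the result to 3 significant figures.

780 mmol

Using Graham's law: rate_Ar/rate_NO₂ = √(M_NO₂/M_Ar) = √(46.01/39.95) = √1.152 = 1.073.
So the amount for Ar is 727 × 1.073 = 780 mmol.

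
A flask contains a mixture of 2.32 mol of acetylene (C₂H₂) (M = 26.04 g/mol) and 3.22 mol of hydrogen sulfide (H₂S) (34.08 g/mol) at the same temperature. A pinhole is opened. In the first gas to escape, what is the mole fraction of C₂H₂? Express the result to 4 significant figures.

0.4518

Effusion rate of each component ∝ n_i/√M_i (partial pressure × 1/√M).
So x_C₂H₂ in the escaping gas = (n_C₂H₂/√M_C₂H₂) / Σ(n_i/√M_i)
= (2.32/√26.04) / (2.32/√26.04 + 3.22/√34.08) = 0.4546/(0.4546 + 0.5516) = 0.4518.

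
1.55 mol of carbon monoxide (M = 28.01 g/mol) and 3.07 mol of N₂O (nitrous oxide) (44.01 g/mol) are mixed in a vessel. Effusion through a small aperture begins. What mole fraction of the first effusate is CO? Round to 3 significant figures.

Rate_i ∝ x_i/√M_i (Graham's law weighted by mole fraction), so the effusate composition follows n_i/√M_i.
Mole fraction of CO in the effusate = (n_CO/√M_CO) / (n_CO/√M_CO + n_N₂O/√M_N₂O)
= (1.55/√28.01) / (1.55/√28.01 + 3.07/√44.01) = 0.2929/(0.2929 + 0.4628) = 0.388.

0.388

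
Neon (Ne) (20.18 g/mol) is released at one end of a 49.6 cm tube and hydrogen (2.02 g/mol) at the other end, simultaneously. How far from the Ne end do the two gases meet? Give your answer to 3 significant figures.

11.9 cm

Graham's law gives d_Ne/d_H₂ = rate_Ne/rate_H₂ = √(M_H₂/M_Ne) = √(2.02/20.18) = 0.3164.
With d_Ne + d_H₂ = 49.6 cm, d_H₂ = 49.6/(1 + 0.3164) = 37.68 cm.
d_Ne = 49.6 − 37.68 = 11.9 cm.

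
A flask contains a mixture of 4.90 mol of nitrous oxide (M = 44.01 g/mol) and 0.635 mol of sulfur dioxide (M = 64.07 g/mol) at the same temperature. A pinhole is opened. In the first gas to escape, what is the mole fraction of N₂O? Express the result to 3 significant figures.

The effusion rate of species i is ∝ p_i/√M_i ∝ n_i/√M_i.
Mole fraction of N₂O in the effusate = (n_N₂O/√M_N₂O) / (n_N₂O/√M_N₂O + n_SO₂/√M_SO₂)
= (4.90/√44.01) / (4.90/√44.01 + 0.635/√64.07) = 0.7386/(0.7386 + 0.07933) = 0.903.

0.903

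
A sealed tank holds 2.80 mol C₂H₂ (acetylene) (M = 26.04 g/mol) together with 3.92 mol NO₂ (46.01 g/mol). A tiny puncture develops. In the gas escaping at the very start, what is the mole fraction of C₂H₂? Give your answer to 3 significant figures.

0.487

Each component's effusion rate ∝ (its partial pressure)·(1/√M) ∝ n_i/√M_i.
So x_C₂H₂ in the escaping gas = (n_C₂H₂/√M_C₂H₂) / Σ(n_i/√M_i)
= (2.80/√26.04) / (2.80/√26.04 + 3.92/√46.01) = 0.5487/(0.5487 + 0.5779) = 0.487.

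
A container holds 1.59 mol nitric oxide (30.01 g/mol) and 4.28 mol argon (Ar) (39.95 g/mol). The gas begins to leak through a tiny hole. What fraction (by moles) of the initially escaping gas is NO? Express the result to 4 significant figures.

Each component's effusion rate ∝ (its partial pressure)·(1/√M) ∝ n_i/√M_i.
x_NO(eff) = (n_NO/√M_NO) / (n_NO/√M_NO + n_Ar/√M_Ar)
= (1.59/√30.01) / (1.59/√30.01 + 4.28/√39.95) = 0.2902/(0.2902 + 0.6772) = 0.3000.

0.3000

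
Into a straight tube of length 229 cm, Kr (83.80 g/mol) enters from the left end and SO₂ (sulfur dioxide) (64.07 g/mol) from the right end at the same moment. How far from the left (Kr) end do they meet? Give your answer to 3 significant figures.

107 cm

Graham's law gives d_Kr/d_SO₂ = rate_Kr/rate_SO₂ = √(M_SO₂/M_Kr) = √(64.07/83.80) = 0.8744.
With d_Kr + d_SO₂ = 229 cm, d_SO₂ = 229/(1 + 0.8744) = 122.2 cm.
d_Kr = 229 − 122.2 = 107 cm.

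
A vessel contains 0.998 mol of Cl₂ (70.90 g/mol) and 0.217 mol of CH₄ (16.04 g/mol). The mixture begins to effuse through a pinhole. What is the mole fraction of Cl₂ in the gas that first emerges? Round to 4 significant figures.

Rate_i ∝ x_i/√M_i (Graham's law weighted by mole fraction), so the effusate composition follows n_i/√M_i.
So x_Cl₂ in the escaping gas = (n_Cl₂/√M_Cl₂) / Σ(n_i/√M_i)
= (0.998/√70.90) / (0.998/√70.90 + 0.217/√16.04) = 0.1185/(0.1185 + 0.05418) = 0.6863.

0.6863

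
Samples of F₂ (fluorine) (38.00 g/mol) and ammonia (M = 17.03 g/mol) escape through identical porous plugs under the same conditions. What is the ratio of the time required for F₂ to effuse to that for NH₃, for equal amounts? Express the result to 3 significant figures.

Graham's law gives t_F₂/t_NH₃ = √(M_F₂/M_NH₃) = √(38.00/17.03) = √2.231 = 1.49.

1.49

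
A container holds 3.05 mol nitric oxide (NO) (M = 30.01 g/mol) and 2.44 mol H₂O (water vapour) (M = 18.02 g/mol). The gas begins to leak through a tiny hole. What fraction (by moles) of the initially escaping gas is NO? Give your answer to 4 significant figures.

Effusion rate of each component ∝ n_i/√M_i (partial pressure × 1/√M).
Mole fraction of NO in the effusate = (n_NO/√M_NO) / (n_NO/√M_NO + n_H₂O/√M_H₂O)
= (3.05/√30.01) / (3.05/√30.01 + 2.44/√18.02) = 0.5568/(0.5568 + 0.5748) = 0.4920.

0.4920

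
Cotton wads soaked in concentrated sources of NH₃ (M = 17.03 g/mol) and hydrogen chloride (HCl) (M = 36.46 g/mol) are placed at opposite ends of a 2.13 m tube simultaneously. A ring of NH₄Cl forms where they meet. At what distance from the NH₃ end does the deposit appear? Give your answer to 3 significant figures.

The fronts meet when d_NH₃ + d_HCl = L with d_NH₃/d_HCl = √(M_HCl/M_NH₃) (Graham's law). Here √(M_HCl/M_NH₃) = √(36.46/17.03) = 1.463.
With d_NH₃ + d_HCl = 2.13 m, d_HCl = 2.13/(1 + 1.463) = 0.8647 m.
d_NH₃ = 2.13 − 0.8647 = 1.27 m.

1.27 m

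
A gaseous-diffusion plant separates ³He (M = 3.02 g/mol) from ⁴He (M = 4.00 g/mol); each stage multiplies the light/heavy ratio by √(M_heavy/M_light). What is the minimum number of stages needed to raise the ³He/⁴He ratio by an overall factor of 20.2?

Single-stage factor α = √(4.00/3.02), so ln α = ½ ln(1.32450) = 0.1405.
Need α^N ≥ 20.2 ⇒ N ≥ ln(20.2) / ln α = 3.006 / 0.1405 = 21.39.
Rounding up, N = 22 stages.

22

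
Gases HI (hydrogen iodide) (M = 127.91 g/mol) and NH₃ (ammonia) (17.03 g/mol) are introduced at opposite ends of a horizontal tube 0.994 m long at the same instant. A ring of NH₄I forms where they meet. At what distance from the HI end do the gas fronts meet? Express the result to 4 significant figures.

In equal time, each gas travels a distance ∝ its rate ∝ 1/√M, so d_HI/d_NH₃ = √(M_NH₃/M_HI) = √(17.03/127.91) = 0.3649.
With d_HI + d_NH₃ = 0.994 m, d_NH₃ = 0.994/(1 + 0.3649) = 0.7283 m.
d_HI = 0.994 − 0.7283 = 0.2657 m.

0.2657 m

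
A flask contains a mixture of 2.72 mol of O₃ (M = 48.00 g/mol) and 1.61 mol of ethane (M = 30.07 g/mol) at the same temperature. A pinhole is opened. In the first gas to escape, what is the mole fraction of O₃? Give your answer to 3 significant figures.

Each component's effusion rate ∝ (its partial pressure)·(1/√M) ∝ n_i/√M_i.
x_O₃(eff) = (n_O₃/√M_O₃) / (n_O₃/√M_O₃ + n_C₂H₆/√M_C₂H₆)
= (2.72/√48.00) / (2.72/√48.00 + 1.61/√30.07) = 0.3926/(0.3926 + 0.2936) = 0.572.

0.572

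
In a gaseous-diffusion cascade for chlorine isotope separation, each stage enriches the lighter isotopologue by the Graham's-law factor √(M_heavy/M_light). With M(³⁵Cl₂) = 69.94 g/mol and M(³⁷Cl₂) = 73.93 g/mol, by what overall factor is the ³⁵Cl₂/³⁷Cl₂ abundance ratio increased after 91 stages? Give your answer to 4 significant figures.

The single-stage factor is √(M_heavy/M_light), so 91 stages give [√(73.93/69.94)]^91 = (73.93/69.94)^(91/2).
= 1.05705^(91/2) = 12.48.

12.48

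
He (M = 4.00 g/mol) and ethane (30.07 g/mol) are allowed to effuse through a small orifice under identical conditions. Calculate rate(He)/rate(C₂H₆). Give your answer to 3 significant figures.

2.74

From Graham's law, rate_He/rate_C₂H₆ = √(M_C₂H₆/M_He) = √(30.07/4.00) = √7.518 = 2.74.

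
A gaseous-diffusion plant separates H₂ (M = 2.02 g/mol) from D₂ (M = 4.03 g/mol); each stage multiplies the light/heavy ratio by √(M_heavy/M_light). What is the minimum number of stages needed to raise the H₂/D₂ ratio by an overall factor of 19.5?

9

Per stage α = (4.03/2.02)^(1/2) = 1.99505^0.5, giving ln α = 0.3453.
Need α^N ≥ 19.5 ⇒ N ≥ ln(19.5) / ln α = 2.970 / 0.3453 = 8.60.
So at least 9 stages are needed.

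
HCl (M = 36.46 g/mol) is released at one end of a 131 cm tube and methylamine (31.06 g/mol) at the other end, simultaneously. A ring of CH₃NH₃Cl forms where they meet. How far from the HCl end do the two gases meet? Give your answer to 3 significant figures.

62.9 cm

The fronts meet when d_HCl + d_CH₃NH₂ = L with d_HCl/d_CH₃NH₂ = √(M_CH₃NH₂/M_HCl) (Graham's law). Here √(M_CH₃NH₂/M_HCl) = √(31.06/36.46) = 0.9230.
With d_HCl + d_CH₃NH₂ = 131 cm, d_CH₃NH₂ = 131/(1 + 0.9230) = 68.12 cm.
d_HCl = 131 − 68.12 = 62.9 cm.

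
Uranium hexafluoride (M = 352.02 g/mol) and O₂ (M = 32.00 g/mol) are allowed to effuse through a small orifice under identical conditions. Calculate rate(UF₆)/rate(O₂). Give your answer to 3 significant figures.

0.302

Since effusion rate ∝ 1/√M, rate_UF₆/rate_O₂ = √(M_O₂/M_UF₆) = √(32.00/352.02) = √0.09090 = 0.302.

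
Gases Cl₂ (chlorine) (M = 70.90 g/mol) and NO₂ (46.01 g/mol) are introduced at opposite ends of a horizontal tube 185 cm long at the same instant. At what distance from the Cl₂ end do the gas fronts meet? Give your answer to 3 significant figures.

82.5 cm

In equal time, each gas travels a distance ∝ its rate ∝ 1/√M, so d_Cl₂/d_NO₂ = √(M_NO₂/M_Cl₂) = √(46.01/70.90) = 0.8056.
With d_Cl₂ + d_NO₂ = 185 cm, d_NO₂ = 185/(1 + 0.8056) = 102.5 cm.
d_Cl₂ = 185 − 102.5 = 82.5 cm.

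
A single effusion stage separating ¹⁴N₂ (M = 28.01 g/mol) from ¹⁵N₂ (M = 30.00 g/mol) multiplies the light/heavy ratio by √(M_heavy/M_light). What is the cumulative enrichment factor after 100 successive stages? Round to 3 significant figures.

Each stage multiplies the ratio by α = √(30.00/28.01), so after 100 stages the overall factor is α^100 = (30.00/28.01)^(100/2).
= 1.07105^50 = 30.9.

30.9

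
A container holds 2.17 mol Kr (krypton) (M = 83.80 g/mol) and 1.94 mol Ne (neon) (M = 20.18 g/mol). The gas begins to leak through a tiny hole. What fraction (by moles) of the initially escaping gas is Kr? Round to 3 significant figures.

The effusion rate of species i is ∝ p_i/√M_i ∝ n_i/√M_i.
Mole fraction of Kr in the effusate = (n_Kr/√M_Kr) / (n_Kr/√M_Kr + n_Ne/√M_Ne)
= (2.17/√83.80) / (2.17/√83.80 + 1.94/√20.18) = 0.2370/(0.2370 + 0.4319) = 0.354.

0.354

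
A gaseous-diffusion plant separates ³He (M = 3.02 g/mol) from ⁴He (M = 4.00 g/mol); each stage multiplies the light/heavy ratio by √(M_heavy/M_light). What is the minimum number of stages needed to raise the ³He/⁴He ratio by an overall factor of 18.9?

Per stage α = (4.00/3.02)^(1/2) = 1.32450^0.5, giving ln α = 0.1405.
Need α^N ≥ 18.9 ⇒ N ≥ ln(18.9) / ln α = 2.939 / 0.1405 = 20.92.
So at least 21 stages are needed.

21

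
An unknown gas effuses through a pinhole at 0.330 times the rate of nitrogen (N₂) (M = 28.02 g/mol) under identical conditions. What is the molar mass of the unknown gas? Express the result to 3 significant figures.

257 g/mol

Since effusion rate ∝ 1/√M, rate_X/rate_N₂ = √(M_N₂/M_X).
0.330 = √(28.02/M_X)
M_X = 28.02 / 0.330² = 28.02 / 0.1089 = 257 g/mol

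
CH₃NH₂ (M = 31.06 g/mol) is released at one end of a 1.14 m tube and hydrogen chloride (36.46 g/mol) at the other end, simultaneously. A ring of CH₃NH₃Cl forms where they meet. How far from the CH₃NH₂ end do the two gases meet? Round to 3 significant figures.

Graham's law gives d_CH₃NH₂/d_HCl = rate_CH₃NH₂/rate_HCl = √(M_HCl/M_CH₃NH₂) = √(36.46/31.06) = 1.083.
With d_CH₃NH₂ + d_HCl = 1.14 m, d_HCl = 1.14/(1 + 1.083) = 0.5472 m.
d_CH₃NH₂ = 1.14 − 0.5472 = 0.593 m.

0.593 m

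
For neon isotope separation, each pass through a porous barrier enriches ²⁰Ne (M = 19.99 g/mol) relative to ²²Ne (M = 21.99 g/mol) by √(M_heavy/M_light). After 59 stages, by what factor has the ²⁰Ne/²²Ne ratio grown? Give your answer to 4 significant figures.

Overall factor = α^59 with α = √(21.99/19.99), i.e. (21.99/19.99)^(59/2).
= 1.10005^(59/2) = 16.66.

16.66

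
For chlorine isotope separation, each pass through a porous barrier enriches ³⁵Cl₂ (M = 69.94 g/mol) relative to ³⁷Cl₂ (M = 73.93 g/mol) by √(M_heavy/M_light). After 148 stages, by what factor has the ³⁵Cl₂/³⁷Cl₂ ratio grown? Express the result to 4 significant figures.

Overall factor = α^148 with α = √(73.93/69.94), i.e. (73.93/69.94)^(148/2).
= 1.05705^74 = 60.68.

60.68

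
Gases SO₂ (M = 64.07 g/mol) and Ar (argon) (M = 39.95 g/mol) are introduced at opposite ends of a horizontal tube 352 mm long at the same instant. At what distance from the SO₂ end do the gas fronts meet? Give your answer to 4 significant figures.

In equal time, each gas travels a distance ∝ its rate ∝ 1/√M, so d_SO₂/d_Ar = √(M_Ar/M_SO₂) = √(39.95/64.07) = 0.7896.
With d_SO₂ + d_Ar = 352 mm, d_Ar = 352/(1 + 0.7896) = 196.7 mm.
d_SO₂ = 352 − 196.7 = 155.3 mm.

155.3 mm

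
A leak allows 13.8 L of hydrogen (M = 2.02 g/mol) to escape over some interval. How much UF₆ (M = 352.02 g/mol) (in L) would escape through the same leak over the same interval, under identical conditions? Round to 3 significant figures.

From Graham's law, rate_UF₆/rate_H₂ = √(M_H₂/M_UF₆) = √(2.02/352.02) = √0.005738 = 0.07575.
So the volume for UF₆ is 13.8 × 0.07575 = 1.05 L.

1.05 L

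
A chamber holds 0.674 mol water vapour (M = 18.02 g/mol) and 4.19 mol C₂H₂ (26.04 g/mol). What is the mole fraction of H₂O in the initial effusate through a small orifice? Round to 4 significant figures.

The effusion rate of species i is ∝ p_i/√M_i ∝ n_i/√M_i.
So x_H₂O in the escaping gas = (n_H₂O/√M_H₂O) / Σ(n_i/√M_i)
= (0.674/√18.02) / (0.674/√18.02 + 4.19/√26.04) = 0.1588/(0.1588 + 0.8211) = 0.1620.

0.1620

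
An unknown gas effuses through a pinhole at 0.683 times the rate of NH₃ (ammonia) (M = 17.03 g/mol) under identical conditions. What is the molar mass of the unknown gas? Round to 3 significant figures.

Since effusion rate ∝ 1/√M, rate_X/rate_NH₃ = √(M_NH₃/M_X).
0.683 = √(17.03/M_X)
M_X = 17.03 / 0.683² = 17.03 / 0.4665 = 36.5 g/mol

36.5 g/mol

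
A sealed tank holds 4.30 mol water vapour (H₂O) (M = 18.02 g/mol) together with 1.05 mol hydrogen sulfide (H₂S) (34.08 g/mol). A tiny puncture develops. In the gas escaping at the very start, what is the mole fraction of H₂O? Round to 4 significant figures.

0.8492

The effusion rate of species i is ∝ p_i/√M_i ∝ n_i/√M_i.
So x_H₂O in the escaping gas = (n_H₂O/√M_H₂O) / Σ(n_i/√M_i)
= (4.30/√18.02) / (4.30/√18.02 + 1.05/√34.08) = 1.013/(1.013 + 0.1799) = 0.8492.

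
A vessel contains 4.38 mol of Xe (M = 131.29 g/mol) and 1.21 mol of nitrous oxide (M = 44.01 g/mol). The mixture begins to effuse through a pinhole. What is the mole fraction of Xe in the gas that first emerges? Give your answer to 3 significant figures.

The effusion rate of species i is ∝ p_i/√M_i ∝ n_i/√M_i.
x_Xe(eff) = (n_Xe/√M_Xe) / (n_Xe/√M_Xe + n_N₂O/√M_N₂O)
= (4.38/√131.29) / (4.38/√131.29 + 1.21/√44.01) = 0.3823/(0.3823 + 0.1824) = 0.677.

0.677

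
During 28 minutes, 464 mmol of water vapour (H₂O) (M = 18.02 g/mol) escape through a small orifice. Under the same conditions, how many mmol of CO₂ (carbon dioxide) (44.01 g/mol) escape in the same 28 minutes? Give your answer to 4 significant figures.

By Graham's law, rate_CO₂/rate_H₂O = √(M_H₂O/M_CO₂) = √(18.02/44.01) = √0.4095 = 0.6399.
So the amount for CO₂ is 464 × 0.6399 = 296.9 mmol.

296.9 mmol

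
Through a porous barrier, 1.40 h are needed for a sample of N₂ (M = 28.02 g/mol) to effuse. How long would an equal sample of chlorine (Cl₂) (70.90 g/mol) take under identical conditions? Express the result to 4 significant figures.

Using Graham's law: t_Cl₂/t_N₂ = √(M_Cl₂/M_N₂) = √(70.90/28.02) = √2.530 = 1.591.
So the time for Cl₂ is 1.40 × 1.591 = 2.227 h.

2.227 h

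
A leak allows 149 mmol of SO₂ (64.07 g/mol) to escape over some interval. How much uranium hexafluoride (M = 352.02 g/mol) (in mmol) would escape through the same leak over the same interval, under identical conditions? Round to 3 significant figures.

63.6 mmol

By Graham's law, rate_UF₆/rate_SO₂ = √(M_SO₂/M_UF₆) = √(64.07/352.02) = √0.1820 = 0.4266.
So the amount for UF₆ is 149 × 0.4266 = 63.6 mmol.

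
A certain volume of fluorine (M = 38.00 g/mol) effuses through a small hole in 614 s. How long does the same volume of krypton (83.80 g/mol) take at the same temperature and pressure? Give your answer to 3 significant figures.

912 s

Graham's law gives t_Kr/t_F₂ = √(M_Kr/M_F₂) = √(83.80/38.00) = √2.205 = 1.485.
So the time for Kr is 614 × 1.485 = 912 s.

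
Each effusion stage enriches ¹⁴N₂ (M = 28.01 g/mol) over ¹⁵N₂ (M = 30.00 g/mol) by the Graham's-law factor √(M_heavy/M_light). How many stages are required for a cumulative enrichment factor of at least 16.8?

83

Per stage α = (30.00/28.01)^(1/2) = 1.07105^0.5, giving ln α = 0.03432.
Need α^N ≥ 16.8 ⇒ N ≥ ln(16.8) / ln α = 2.821 / 0.03432 = 82.21.
So at least 83 stages are needed.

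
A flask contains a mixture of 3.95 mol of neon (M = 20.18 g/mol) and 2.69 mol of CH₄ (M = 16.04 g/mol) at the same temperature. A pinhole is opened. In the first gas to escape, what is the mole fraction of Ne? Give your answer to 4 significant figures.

Rate_i ∝ x_i/√M_i (Graham's law weighted by mole fraction), so the effusate composition follows n_i/√M_i.
Mole fraction of Ne in the effusate = (n_Ne/√M_Ne) / (n_Ne/√M_Ne + n_CH₄/√M_CH₄)
= (3.95/√20.18) / (3.95/√20.18 + 2.69/√16.04) = 0.8793/(0.8793 + 0.6717) = 0.5669.

0.5669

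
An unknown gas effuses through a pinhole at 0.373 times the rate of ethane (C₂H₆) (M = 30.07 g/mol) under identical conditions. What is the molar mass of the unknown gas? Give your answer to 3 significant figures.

Graham's law gives rate_X/rate_C₂H₆ = √(M_C₂H₆/M_X).
0.373 = √(30.07/M_X)
M_X = 30.07 / 0.373² = 30.07 / 0.1391 = 216 g/mol

216 g/mol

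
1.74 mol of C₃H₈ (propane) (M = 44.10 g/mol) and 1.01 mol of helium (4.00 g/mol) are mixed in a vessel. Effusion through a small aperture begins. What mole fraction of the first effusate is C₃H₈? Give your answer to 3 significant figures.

Rate_i ∝ x_i/√M_i (Graham's law weighted by mole fraction), so the effusate composition follows n_i/√M_i.
Mole fraction of C₃H₈ in the effusate = (n_C₃H₈/√M_C₃H₈) / (n_C₃H₈/√M_C₃H₈ + n_He/√M_He)
= (1.74/√44.10) / (1.74/√44.10 + 1.01/√4.00) = 0.2620/(0.2620 + 0.5050) = 0.342.

0.342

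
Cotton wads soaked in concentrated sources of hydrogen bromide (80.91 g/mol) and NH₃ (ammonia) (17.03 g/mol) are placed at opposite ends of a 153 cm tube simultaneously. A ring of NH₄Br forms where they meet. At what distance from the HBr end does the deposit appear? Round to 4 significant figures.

The fronts meet when d_HBr + d_NH₃ = L with d_HBr/d_NH₃ = √(M_NH₃/M_HBr) (Graham's law). Here √(M_NH₃/M_HBr) = √(17.03/80.91) = 0.4588.
With d_HBr + d_NH₃ = 153 cm, d_NH₃ = 153/(1 + 0.4588) = 104.9 cm.
d_HBr = 153 − 104.9 = 48.12 cm.

48.12 cm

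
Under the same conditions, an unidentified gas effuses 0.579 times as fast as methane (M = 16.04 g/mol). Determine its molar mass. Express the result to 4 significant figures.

Graham's law gives rate_X/rate_CH₄ = √(M_CH₄/M_X).
0.579 = √(16.04/M_X)
M_X = 16.04 / 0.579² = 16.04 / 0.3352 = 47.85 g/mol

47.85 g/mol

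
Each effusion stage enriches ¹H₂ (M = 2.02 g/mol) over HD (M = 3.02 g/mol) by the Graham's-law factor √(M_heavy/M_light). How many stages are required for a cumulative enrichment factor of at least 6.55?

10

Single-stage factor α = √(3.02/2.02), so ln α = ½ ln(1.49505) = 0.2011.
Need α^N ≥ 6.55 ⇒ N ≥ ln(6.55) / ln α = 1.879 / 0.2011 = 9.35.
Rounding up, N = 10 stages.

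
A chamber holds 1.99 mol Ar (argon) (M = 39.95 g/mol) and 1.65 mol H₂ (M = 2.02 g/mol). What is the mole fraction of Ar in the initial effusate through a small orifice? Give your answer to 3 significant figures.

0.213

Effusion rate of each component ∝ n_i/√M_i (partial pressure × 1/√M).
So x_Ar in the escaping gas = (n_Ar/√M_Ar) / Σ(n_i/√M_i)
= (1.99/√39.95) / (1.99/√39.95 + 1.65/√2.02) = 0.3148/(0.3148 + 1.161) = 0.213.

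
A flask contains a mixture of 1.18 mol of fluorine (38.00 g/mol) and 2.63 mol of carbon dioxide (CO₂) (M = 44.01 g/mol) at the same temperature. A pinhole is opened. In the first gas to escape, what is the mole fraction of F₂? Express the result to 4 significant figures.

0.3256

Effusion rate of each component ∝ n_i/√M_i (partial pressure × 1/√M).
Mole fraction of F₂ in the effusate = (n_F₂/√M_F₂) / (n_F₂/√M_F₂ + n_CO₂/√M_CO₂)
= (1.18/√38.00) / (1.18/√38.00 + 2.63/√44.01) = 0.1914/(0.1914 + 0.3964) = 0.3256.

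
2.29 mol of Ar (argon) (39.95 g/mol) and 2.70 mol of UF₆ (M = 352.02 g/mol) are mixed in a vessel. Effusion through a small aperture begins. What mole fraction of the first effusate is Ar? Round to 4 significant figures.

Rate_i ∝ x_i/√M_i (Graham's law weighted by mole fraction), so the effusate composition follows n_i/√M_i.
So x_Ar in the escaping gas = (n_Ar/√M_Ar) / Σ(n_i/√M_i)
= (2.29/√39.95) / (2.29/√39.95 + 2.70/√352.02) = 0.3623/(0.3623 + 0.1439) = 0.7157.

0.7157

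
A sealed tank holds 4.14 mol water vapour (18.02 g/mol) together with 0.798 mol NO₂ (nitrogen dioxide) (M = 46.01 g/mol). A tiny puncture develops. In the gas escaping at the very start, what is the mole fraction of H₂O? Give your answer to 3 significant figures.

0.892

Each component's effusion rate ∝ (its partial pressure)·(1/√M) ∝ n_i/√M_i.
So x_H₂O in the escaping gas = (n_H₂O/√M_H₂O) / Σ(n_i/√M_i)
= (4.14/√18.02) / (4.14/√18.02 + 0.798/√46.01) = 0.9753/(0.9753 + 0.1176) = 0.892.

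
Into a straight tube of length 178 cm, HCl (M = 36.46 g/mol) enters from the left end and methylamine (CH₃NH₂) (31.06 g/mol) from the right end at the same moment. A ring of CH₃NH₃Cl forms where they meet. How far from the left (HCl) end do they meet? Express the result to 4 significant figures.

Distances travelled in equal time are proportional to diffusion rates, so d_HCl/d_CH₃NH₂ = √(M_CH₃NH₂/M_HCl) = √(31.06/36.46) = 0.9230.
With d_HCl + d_CH₃NH₂ = 178 cm, d_CH₃NH₂ = 178/(1 + 0.9230) = 92.56 cm.
d_HCl = 178 − 92.56 = 85.44 cm.

85.44 cm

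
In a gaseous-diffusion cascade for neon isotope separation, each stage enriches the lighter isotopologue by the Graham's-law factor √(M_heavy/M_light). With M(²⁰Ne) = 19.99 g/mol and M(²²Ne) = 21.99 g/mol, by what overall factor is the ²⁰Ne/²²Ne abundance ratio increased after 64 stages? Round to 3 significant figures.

Each stage multiplies the ratio by α = √(21.99/19.99), so after 64 stages the overall factor is α^64 = (21.99/19.99)^(64/2).
= 1.10005^32 = 21.1.

21.1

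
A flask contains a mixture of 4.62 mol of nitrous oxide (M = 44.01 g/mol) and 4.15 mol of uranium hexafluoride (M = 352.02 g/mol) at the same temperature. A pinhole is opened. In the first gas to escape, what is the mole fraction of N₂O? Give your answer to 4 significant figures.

0.7589

Effusion rate of each component ∝ n_i/√M_i (partial pressure × 1/√M).
x_N₂O(eff) = (n_N₂O/√M_N₂O) / (n_N₂O/√M_N₂O + n_UF₆/√M_UF₆)
= (4.62/√44.01) / (4.62/√44.01 + 4.15/√352.02) = 0.6964/(0.6964 + 0.2212) = 0.7589.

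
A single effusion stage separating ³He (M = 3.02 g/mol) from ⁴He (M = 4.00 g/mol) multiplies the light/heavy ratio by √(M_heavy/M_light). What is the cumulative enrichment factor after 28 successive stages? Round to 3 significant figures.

Each stage multiplies the ratio by α = √(4.00/3.02), so after 28 stages the overall factor is α^28 = (4.00/3.02)^(28/2).
= 1.32450^14 = 51.1.

51.1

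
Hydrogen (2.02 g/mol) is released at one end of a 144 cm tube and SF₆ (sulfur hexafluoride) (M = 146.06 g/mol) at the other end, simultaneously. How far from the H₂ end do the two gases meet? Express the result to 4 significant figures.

The fronts meet when d_H₂ + d_SF₆ = L with d_H₂/d_SF₆ = √(M_SF₆/M_H₂) (Graham's law). Here √(M_SF₆/M_H₂) = √(146.06/2.02) = 8.503.
With d_H₂ + d_SF₆ = 144 cm, d_SF₆ = 144/(1 + 8.503) = 15.15 cm.
d_H₂ = 144 − 15.15 = 128.8 cm.

128.8 cm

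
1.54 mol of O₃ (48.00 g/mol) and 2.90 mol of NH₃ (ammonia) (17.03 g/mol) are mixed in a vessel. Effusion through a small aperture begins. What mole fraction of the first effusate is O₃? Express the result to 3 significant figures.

Effusion rate of each component ∝ n_i/√M_i (partial pressure × 1/√M).
So x_O₃ in the escaping gas = (n_O₃/√M_O₃) / Σ(n_i/√M_i)
= (1.54/√48.00) / (1.54/√48.00 + 2.90/√17.03) = 0.2223/(0.2223 + 0.7027) = 0.240.

0.240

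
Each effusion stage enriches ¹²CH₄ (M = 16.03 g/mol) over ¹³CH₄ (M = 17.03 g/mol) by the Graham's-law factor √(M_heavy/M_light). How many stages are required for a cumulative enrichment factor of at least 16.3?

Per stage α = (17.03/16.03)^(1/2) = 1.06238^0.5, giving ln α = 0.03026.
Need α^N ≥ 16.3 ⇒ N ≥ ln(16.3) / ln α = 2.791 / 0.03026 = 92.25.
Rounding up, N = 93 stages.

93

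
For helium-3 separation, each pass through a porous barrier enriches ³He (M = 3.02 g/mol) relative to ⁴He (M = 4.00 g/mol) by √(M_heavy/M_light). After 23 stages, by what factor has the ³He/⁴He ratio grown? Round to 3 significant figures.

Each stage multiplies the ratio by α = √(4.00/3.02), so after 23 stages the overall factor is α^23 = (4.00/3.02)^(23/2).
= 1.32450^(23/2) = 25.3.

25.3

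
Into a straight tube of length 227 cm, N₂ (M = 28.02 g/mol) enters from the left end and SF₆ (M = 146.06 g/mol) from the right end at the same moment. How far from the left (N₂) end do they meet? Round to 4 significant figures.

157.9 cm

Distances travelled in equal time are proportional to diffusion rates, so d_N₂/d_SF₆ = √(M_SF₆/M_N₂) = √(146.06/28.02) = 2.283.
With d_N₂ + d_SF₆ = 227 cm, d_SF₆ = 227/(1 + 2.283) = 69.14 cm.
d_N₂ = 227 − 69.14 = 157.9 cm.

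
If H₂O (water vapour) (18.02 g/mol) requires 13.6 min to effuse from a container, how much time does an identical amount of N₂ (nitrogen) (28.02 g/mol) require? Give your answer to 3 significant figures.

By Graham's law, t_N₂/t_H₂O = √(M_N₂/M_H₂O) = √(28.02/18.02) = √1.555 = 1.247.
So the time for N₂ is 13.6 × 1.247 = 17.0 min.

17.0 min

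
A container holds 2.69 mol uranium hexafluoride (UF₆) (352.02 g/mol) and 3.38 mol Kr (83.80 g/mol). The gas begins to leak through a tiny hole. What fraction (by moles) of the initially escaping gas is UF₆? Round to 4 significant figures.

Each component's effusion rate ∝ (its partial pressure)·(1/√M) ∝ n_i/√M_i.
x_UF₆(eff) = (n_UF₆/√M_UF₆) / (n_UF₆/√M_UF₆ + n_Kr/√M_Kr)
= (2.69/√352.02) / (2.69/√352.02 + 3.38/√83.80) = 0.1434/(0.1434 + 0.3692) = 0.2797.

0.2797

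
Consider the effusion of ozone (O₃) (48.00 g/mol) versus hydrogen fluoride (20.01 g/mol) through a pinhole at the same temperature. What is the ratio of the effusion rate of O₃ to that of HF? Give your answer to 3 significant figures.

0.646

From Graham's law, rate_O₃/rate_HF = √(M_HF/M_O₃) = √(20.01/48.00) = √0.4169 = 0.646.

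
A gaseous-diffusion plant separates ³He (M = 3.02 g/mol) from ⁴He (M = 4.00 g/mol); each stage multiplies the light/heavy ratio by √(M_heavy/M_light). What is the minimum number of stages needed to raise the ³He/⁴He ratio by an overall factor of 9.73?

17

Per stage α = (4.00/3.02)^(1/2) = 1.32450^0.5, giving ln α = 0.1405.
Need α^N ≥ 9.73 ⇒ N ≥ ln(9.73) / ln α = 2.275 / 0.1405 = 16.19.
Rounding up, N = 17 stages.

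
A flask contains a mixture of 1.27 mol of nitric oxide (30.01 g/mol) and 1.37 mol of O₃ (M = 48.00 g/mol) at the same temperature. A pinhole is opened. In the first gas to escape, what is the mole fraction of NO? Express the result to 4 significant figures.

0.5397

Each component's effusion rate ∝ (its partial pressure)·(1/√M) ∝ n_i/√M_i.
So x_NO in the escaping gas = (n_NO/√M_NO) / Σ(n_i/√M_i)
= (1.27/√30.01) / (1.27/√30.01 + 1.37/√48.00) = 0.2318/(0.2318 + 0.1977) = 0.5397.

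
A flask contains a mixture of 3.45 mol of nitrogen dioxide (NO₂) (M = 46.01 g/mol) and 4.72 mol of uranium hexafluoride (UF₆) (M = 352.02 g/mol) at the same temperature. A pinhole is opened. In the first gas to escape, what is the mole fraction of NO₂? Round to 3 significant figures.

Rate_i ∝ x_i/√M_i (Graham's law weighted by mole fraction), so the effusate composition follows n_i/√M_i.
x_NO₂(eff) = (n_NO₂/√M_NO₂) / (n_NO₂/√M_NO₂ + n_UF₆/√M_UF₆)
= (3.45/√46.01) / (3.45/√46.01 + 4.72/√352.02) = 0.5086/(0.5086 + 0.2516) = 0.669.

0.669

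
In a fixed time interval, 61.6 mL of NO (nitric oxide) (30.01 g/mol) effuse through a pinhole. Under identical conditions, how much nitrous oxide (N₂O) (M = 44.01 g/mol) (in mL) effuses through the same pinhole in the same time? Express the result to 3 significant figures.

Since effusion rate ∝ 1/√M, rate_N₂O/rate_NO = √(M_NO/M_N₂O) = √(30.01/44.01) = √0.6819 = 0.8258.
So the volume for N₂O is 61.6 × 0.8258 = 50.9 mL.

50.9 mL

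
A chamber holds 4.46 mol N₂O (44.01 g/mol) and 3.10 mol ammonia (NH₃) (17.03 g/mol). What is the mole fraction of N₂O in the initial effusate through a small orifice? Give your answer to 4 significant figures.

The effusion rate of species i is ∝ p_i/√M_i ∝ n_i/√M_i.
Mole fraction of N₂O in the effusate = (n_N₂O/√M_N₂O) / (n_N₂O/√M_N₂O + n_NH₃/√M_NH₃)
= (4.46/√44.01) / (4.46/√44.01 + 3.10/√17.03) = 0.6723/(0.6723 + 0.7512) = 0.4723.

0.4723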